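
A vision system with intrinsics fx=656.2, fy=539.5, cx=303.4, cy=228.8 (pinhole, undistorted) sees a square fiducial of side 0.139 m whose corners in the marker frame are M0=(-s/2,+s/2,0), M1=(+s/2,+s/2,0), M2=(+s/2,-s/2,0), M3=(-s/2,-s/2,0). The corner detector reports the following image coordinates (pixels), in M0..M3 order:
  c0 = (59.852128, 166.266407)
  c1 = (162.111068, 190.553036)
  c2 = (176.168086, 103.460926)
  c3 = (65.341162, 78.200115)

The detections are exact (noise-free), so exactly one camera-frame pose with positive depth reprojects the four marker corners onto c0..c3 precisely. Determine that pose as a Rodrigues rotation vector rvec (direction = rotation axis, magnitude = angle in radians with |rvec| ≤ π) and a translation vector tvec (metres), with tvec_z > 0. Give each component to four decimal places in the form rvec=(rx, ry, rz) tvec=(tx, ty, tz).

Intrinsics K: fx=656.2, fy=539.5, cx=303.4, cy=228.8
Marker side s = 0.139 m; corners in marker frame (Z=0):
  M0 = (-0.0695, +0.0695, 0)
  M1 = (+0.0695, +0.0695, 0)
  M2 = (+0.0695, -0.0695, 0)
  M3 = (-0.0695, -0.0695, 0)
Detected image corners:
  c0 = (59.852128, 166.266407) px
  c1 = (162.111068, 190.553036) px
  c2 = (176.168086, 103.460926) px
  c3 = (65.341162, 78.200115) px
Planar DLT: solve 8×8 A·h = b for H (H[2,2]=1):
  H  [+755.82767 -3.96608 +115.37237]
  H  [+167.11553 +706.96362 +136.28793]
  H  [-0.08152 +0.57107 +1.00000]
B = K⁻¹H; ‖b₁‖=1.241029, ‖b₂‖=1.241029; λ = 2/(‖b₁‖+‖b₂‖) = 0.805783, sign → tz>0 ⇒ λ=+0.805783
r₁ = λ·B[:,0] = (+0.95849,+0.27746,-0.06568); r₂ = λ·B[:,1] = (-0.21763,+0.86075,+0.46016)
r₃ = r₁×r₂ = (+0.18421,-0.42676,+0.88540); SVD([r₁ r₂ r₃]) → R = UVᵀ:
  R  [+0.95849 -0.21763 +0.18421]
  R  [+0.27746 +0.86075 -0.42676]
  R  [-0.06568 +0.46016 +0.88540]
t = (-0.23089, -0.13817, +0.80578) m
tr R = 2.704645; θ = arccos((tr R − 1)/2) = 0.550387 rad = 31.535°
axis k = ((R−Rᵀ)₃₂, (R−Rᵀ)₁₃, (R−Rᵀ)₂₁) / (2 sinθ) = (+0.847891, +0.238897, +0.473297)
rvec = θ·k = (+0.466668, +0.131486, +0.260496)

rvec=(0.4667, 0.1315, 0.2605) tvec=(-0.2309, -0.1382, 0.8058)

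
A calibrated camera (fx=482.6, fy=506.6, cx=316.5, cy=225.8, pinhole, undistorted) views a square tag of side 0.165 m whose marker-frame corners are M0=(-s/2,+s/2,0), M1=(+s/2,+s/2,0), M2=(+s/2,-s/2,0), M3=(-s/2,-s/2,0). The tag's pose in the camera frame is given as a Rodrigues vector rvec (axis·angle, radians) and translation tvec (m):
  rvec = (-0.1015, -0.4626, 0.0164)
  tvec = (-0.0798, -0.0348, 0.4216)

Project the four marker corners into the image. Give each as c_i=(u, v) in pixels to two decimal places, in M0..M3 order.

c0=(120.37, 285.09) c1=(310.73, 282.64) c2=(309.70, 102.40) c3=(127.25, 71.13)

Intrinsics K: fx=482.6, fy=506.6, cx=316.5, cy=225.8
Marker side s = 0.165 m; corners in marker frame (Z=0):
  M0 = (-0.0825, +0.0825, 0)
  M1 = (+0.0825, +0.0825, 0)
  M2 = (+0.0825, -0.0825, 0)
  M3 = (-0.0825, -0.0825, 0)
rvec = (-0.1015, -0.4626, 0.0164), |rvec| = θ = 0.47389 rad = 27.152°
Rodrigues: sinθ=0.45635, 1−cosθ=0.11020; R = I + sinθ·[k]× + (1−cosθ)·[k]×²:
    [+0.89486 +0.00725 -0.44630]
    [+0.03883 +0.99481 +0.09402]
    [+0.44466 -0.10147 +0.88993]
t = (-0.0798, -0.0348, 0.4216) m
M0: Pc = R·M0+t = (-0.15303, +0.04407, +0.37654); u = 482.6·(-0.15303)/0.37654 + 316.5 = 120.3713, v = 506.6·(+0.04407)/0.37654 + 225.8 = 285.0891
M1: Pc = R·M1+t = (-0.00538, +0.05048, +0.44991); u = 482.6·(-0.00538)/0.44991 + 316.5 = 310.7330, v = 506.6·(+0.05048)/0.44991 + 225.8 = 282.6355
M2: Pc = R·M2+t = (-0.00657, -0.11367, +0.46666); u = 482.6·(-0.00657)/0.46666 + 316.5 = 309.7031, v = 506.6·(-0.11367)/0.46666 + 225.8 = 102.4021
M3: Pc = R·M3+t = (-0.15422, -0.12008, +0.39329); u = 482.6·(-0.15422)/0.39329 + 316.5 = 127.2529, v = 506.6·(-0.12008)/0.39329 + 225.8 = 71.1279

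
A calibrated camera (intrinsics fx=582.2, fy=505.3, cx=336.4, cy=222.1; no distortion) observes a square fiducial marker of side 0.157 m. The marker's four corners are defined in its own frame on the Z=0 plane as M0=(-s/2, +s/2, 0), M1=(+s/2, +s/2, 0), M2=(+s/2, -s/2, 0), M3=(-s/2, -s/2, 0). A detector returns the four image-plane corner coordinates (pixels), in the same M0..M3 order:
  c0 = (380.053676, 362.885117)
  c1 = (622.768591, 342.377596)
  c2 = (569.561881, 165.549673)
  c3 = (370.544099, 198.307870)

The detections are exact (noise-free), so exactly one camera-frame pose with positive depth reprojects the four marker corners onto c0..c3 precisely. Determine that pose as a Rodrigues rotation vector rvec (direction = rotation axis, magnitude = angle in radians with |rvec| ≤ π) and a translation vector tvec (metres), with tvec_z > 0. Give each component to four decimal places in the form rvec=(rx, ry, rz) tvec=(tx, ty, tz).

Intrinsics K: fx=582.2, fy=505.3, cx=336.4, cy=222.1
Marker side s = 0.157 m; corners in marker frame (Z=0):
  M0 = (-0.0785, +0.0785, 0)
  M1 = (+0.0785, +0.0785, 0)
  M2 = (+0.0785, -0.0785, 0)
  M3 = (-0.0785, -0.0785, 0)
Detected image corners:
  c0 = (380.053676, 362.885117) px
  c1 = (622.768591, 342.377596) px
  c2 = (569.561881, 165.549673) px
  c3 = (370.544099, 198.307870) px
Planar DLT: solve 8×8 A·h = b for H (H[2,2]=1):
  H  [+1083.36736 -375.24512 +478.74855]
  H  [-344.15657 +772.77433 +260.11386]
  H  [-0.63955 -1.16935 +1.00000]
B = K⁻¹H; ‖b₁‖=2.354462, ‖b₂‖=2.354462; λ = 2/(‖b₁‖+‖b₂‖) = 0.424725, sign → tz>0 ⇒ λ=+0.424725
r₁ = λ·B[:,0] = (+0.94729,-0.16988,-0.27163); r₂ = λ·B[:,1] = (+0.01322,+0.86785,-0.49665)
r₃ = r₁×r₂ = (+0.32011,+0.46688,+0.82435); SVD([r₁ r₂ r₃]) → R = UVᵀ:
  R  [+0.94729 +0.01322 +0.32011]
  R  [-0.16988 +0.86785 +0.46688]
  R  [-0.27163 -0.49665 +0.82435]
t = (+0.10385, +0.03195, +0.42473) m
tr R = 2.639485; θ = arccos((tr R − 1)/2) = 0.609835 rad = 34.941°
axis k = ((R−Rᵀ)₃₂, (R−Rᵀ)₁₃, (R−Rᵀ)₂₁) / (2 sinθ) = (-0.841175, +0.516597, -0.159853)
rvec = θ·k = (-0.512978, +0.315039, -0.097484)

rvec=(-0.5130, 0.3150, -0.0975) tvec=(0.1038, 0.0320, 0.4247)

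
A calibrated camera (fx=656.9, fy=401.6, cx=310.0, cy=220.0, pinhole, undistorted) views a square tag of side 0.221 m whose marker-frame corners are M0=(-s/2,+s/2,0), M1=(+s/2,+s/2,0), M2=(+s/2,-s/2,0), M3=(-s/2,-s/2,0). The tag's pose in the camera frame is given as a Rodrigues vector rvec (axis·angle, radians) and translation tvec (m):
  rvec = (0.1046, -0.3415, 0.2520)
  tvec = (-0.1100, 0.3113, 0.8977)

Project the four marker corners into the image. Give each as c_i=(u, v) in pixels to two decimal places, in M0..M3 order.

Intrinsics K: fx=656.9, fy=401.6, cx=310.0, cy=220.0
Marker side s = 0.221 m; corners in marker frame (Z=0):
  M0 = (-0.1105, +0.1105, 0)
  M1 = (+0.1105, +0.1105, 0)
  M2 = (+0.1105, -0.1105, 0)
  M3 = (-0.1105, -0.1105, 0)
rvec = (0.1046, -0.3415, 0.2520), |rvec| = θ = 0.43711 rad = 25.045°
Rodrigues: sinθ=0.42333, 1−cosθ=0.09402; R = I + sinθ·[k]× + (1−cosθ)·[k]×²:
    [+0.91136 -0.26163 -0.31776]
    [+0.22647 +0.96337 -0.14365]
    [+0.34370 +0.05895 +0.93723]
t = (-0.1100, 0.3113, 0.8977) m
M0: Pc = R·M0+t = (-0.23962, +0.39273, +0.86624); u = 656.9·(-0.23962)/0.86624 + 310.0 = 128.2902, v = 401.6·(+0.39273)/0.86624 + 220.0 = 402.0741
M1: Pc = R·M1+t = (-0.03820, +0.44278, +0.94219); u = 656.9·(-0.03820)/0.94219 + 310.0 = 283.3637, v = 401.6·(+0.44278)/0.94219 + 220.0 = 408.7292
M2: Pc = R·M2+t = (+0.01962, +0.22987, +0.92916); u = 656.9·(+0.01962)/0.92916 + 310.0 = 323.8678, v = 401.6·(+0.22987)/0.92916 + 220.0 = 319.3550
M3: Pc = R·M3+t = (-0.18180, +0.17982, +0.85321); u = 656.9·(-0.18180)/0.85321 + 310.0 = 170.0323, v = 401.6·(+0.17982)/0.85321 + 220.0 = 304.6416

c0=(128.29, 402.07) c1=(283.36, 408.73) c2=(323.87, 319.35) c3=(170.03, 304.64)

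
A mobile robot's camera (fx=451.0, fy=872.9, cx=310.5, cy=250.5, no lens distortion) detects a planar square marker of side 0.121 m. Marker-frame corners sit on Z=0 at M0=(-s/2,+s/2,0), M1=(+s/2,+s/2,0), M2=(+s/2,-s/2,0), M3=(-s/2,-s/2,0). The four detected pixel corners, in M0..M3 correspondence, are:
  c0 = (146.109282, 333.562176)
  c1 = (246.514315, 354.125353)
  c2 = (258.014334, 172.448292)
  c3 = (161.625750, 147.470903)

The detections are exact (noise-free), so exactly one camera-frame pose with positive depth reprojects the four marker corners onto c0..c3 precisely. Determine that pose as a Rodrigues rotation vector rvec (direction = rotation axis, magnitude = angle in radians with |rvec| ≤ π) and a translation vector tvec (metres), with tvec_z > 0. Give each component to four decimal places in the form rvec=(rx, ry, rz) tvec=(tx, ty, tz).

Intrinsics K: fx=451.0, fy=872.9, cx=310.5, cy=250.5
Marker side s = 0.121 m; corners in marker frame (Z=0):
  M0 = (-0.0605, +0.0605, 0)
  M1 = (+0.0605, +0.0605, 0)
  M2 = (+0.0605, -0.0605, 0)
  M3 = (-0.0605, -0.0605, 0)
Detected image corners:
  c0 = (146.109282, 333.562176) px
  c1 = (246.514315, 354.125353) px
  c2 = (258.014334, 172.448292) px
  c3 = (161.625750, 147.470903) px
Planar DLT: solve 8×8 A·h = b for H (H[2,2]=1):
  H  [+860.84472 -173.32147 +203.89342]
  H  [+248.00740 +1442.63171 +250.36819]
  H  [+0.23615 -0.30493 +1.00000]
B = K⁻¹H; ‖b₁‖=1.775292, ‖b₂‖=1.775292; λ = 2/(‖b₁‖+‖b₂‖) = 0.563287, sign → tz>0 ⇒ λ=+0.563287
r₁ = λ·B[:,0] = (+0.98359,+0.12187,+0.13302); r₂ = λ·B[:,1] = (-0.09822,+0.98023,-0.17176)
r₃ = r₁×r₂ = (-0.15132,+0.15588,+0.97612); SVD([r₁ r₂ r₃]) → R = UVᵀ:
  R  [+0.98359 -0.09822 -0.15132]
  R  [+0.12187 +0.98023 +0.15588]
  R  [+0.13302 -0.17176 +0.97612]
t = (-0.13315, -0.00009, +0.56329) m
tr R = 2.939939; θ = arccos((tr R − 1)/2) = 0.245691 rad = 14.077°
axis k = ((R−Rᵀ)₃₂, (R−Rᵀ)₁₃, (R−Rᵀ)₂₁) / (2 sinθ) = (-0.673525, -0.584523, +0.452434)
rvec = θ·k = (-0.165479, -0.143612, +0.111159)

rvec=(-0.1655, -0.1436, 0.1112) tvec=(-0.1331, -0.0001, 0.5633)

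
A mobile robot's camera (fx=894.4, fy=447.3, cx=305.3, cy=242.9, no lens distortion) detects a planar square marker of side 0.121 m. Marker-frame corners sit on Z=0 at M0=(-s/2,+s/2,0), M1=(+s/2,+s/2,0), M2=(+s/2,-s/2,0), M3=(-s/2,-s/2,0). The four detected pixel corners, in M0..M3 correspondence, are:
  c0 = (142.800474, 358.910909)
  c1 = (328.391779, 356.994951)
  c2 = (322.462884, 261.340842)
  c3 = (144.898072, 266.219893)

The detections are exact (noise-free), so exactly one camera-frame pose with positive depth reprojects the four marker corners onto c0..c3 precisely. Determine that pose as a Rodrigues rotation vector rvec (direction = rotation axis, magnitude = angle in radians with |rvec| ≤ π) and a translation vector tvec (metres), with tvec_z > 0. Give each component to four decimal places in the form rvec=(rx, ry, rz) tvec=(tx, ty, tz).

Intrinsics K: fx=894.4, fy=447.3, cx=305.3, cy=242.9
Marker side s = 0.121 m; corners in marker frame (Z=0):
  M0 = (-0.0605, +0.0605, 0)
  M1 = (+0.0605, +0.0605, 0)
  M2 = (+0.0605, -0.0605, 0)
  M3 = (-0.0605, -0.0605, 0)
Detected image corners:
  c0 = (142.800474, 358.910909) px
  c1 = (328.391779, 356.994951) px
  c2 = (322.462884, 261.340842) px
  c3 = (144.898072, 266.219893) px
Planar DLT: solve 8×8 A·h = b for H (H[2,2]=1):
  H  [+1435.83501 -69.75894 +233.11716]
  H  [-113.24882 +665.41228 +309.86222]
  H  [-0.27311 -0.36244 +1.00000]
B = K⁻¹H; ‖b₁‖=1.723597, ‖b₂‖=1.723597; λ = 2/(‖b₁‖+‖b₂‖) = 0.580182, sign → tz>0 ⇒ λ=+0.580182
r₁ = λ·B[:,0] = (+0.98549,-0.06085,-0.15846); r₂ = λ·B[:,1] = (+0.02653,+0.97728,-0.21028)
r₃ = r₁×r₂ = (+0.16765,+0.20303,+0.96471); SVD([r₁ r₂ r₃]) → R = UVᵀ:
  R  [+0.98549 +0.02653 +0.16765]
  R  [-0.06085 +0.97728 +0.20303]
  R  [-0.15846 -0.21028 +0.96471]
t = (-0.04682, +0.08686, +0.58018) m
tr R = 2.927484; θ = arccos((tr R − 1)/2) = 0.270107 rad = 15.476°
axis k = ((R−Rᵀ)₃₂, (R−Rᵀ)₁₃, (R−Rᵀ)₂₁) / (2 sinθ) = (-0.774467, +0.611062, -0.163721)
rvec = θ·k = (-0.209189, +0.165052, -0.044222)

rvec=(-0.2092, 0.1651, -0.0442) tvec=(-0.0468, 0.0869, 0.5802)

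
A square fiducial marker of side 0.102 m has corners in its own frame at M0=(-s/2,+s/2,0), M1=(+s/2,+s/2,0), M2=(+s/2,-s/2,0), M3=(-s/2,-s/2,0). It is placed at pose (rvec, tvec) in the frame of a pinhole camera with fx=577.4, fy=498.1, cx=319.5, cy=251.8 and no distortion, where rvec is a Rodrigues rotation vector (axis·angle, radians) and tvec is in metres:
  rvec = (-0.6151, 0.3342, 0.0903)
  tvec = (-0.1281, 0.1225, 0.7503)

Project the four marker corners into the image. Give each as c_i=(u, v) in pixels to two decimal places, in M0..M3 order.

c0=(174.66, 362.87) c1=(246.39, 367.11) c2=(265.83, 304.24) c3=(198.34, 302.99)

Intrinsics K: fx=577.4, fy=498.1, cx=319.5, cy=251.8
Marker side s = 0.102 m; corners in marker frame (Z=0):
  M0 = (-0.0510, +0.0510, 0)
  M1 = (+0.0510, +0.0510, 0)
  M2 = (+0.0510, -0.0510, 0)
  M3 = (-0.0510, -0.0510, 0)
rvec = (-0.6151, 0.3342, 0.0903), |rvec| = θ = 0.70583 rad = 40.441°
Rodrigues: sinθ=0.64866, 1−cosθ=0.23892; R = I + sinθ·[k]× + (1−cosθ)·[k]×²:
    [+0.94252 -0.18157 +0.28050]
    [-0.01560 +0.81464 +0.57976]
    [-0.33377 -0.55081 +0.76499]
t = (-0.1281, 0.1225, 0.7503) m
M0: Pc = R·M0+t = (-0.18543, +0.16484, +0.73923); u = 577.4·(-0.18543)/0.73923 + 319.5 = 174.6648, v = 498.1·(+0.16484)/0.73923 + 251.8 = 362.8721
M1: Pc = R·M1+t = (-0.08929, +0.16325, +0.70519); u = 577.4·(-0.08929)/0.70519 + 319.5 = 246.3890, v = 498.1·(+0.16325)/0.70519 + 251.8 = 367.1105
M2: Pc = R·M2+t = (-0.07077, +0.08016, +0.76137); u = 577.4·(-0.07077)/0.76137 + 319.5 = 265.8293, v = 498.1·(+0.08016)/0.76137 + 251.8 = 304.2405
M3: Pc = R·M3+t = (-0.16691, +0.08175, +0.79541); u = 577.4·(-0.16691)/0.79541 + 319.5 = 198.3392, v = 498.1·(+0.08175)/0.79541 + 251.8 = 302.9924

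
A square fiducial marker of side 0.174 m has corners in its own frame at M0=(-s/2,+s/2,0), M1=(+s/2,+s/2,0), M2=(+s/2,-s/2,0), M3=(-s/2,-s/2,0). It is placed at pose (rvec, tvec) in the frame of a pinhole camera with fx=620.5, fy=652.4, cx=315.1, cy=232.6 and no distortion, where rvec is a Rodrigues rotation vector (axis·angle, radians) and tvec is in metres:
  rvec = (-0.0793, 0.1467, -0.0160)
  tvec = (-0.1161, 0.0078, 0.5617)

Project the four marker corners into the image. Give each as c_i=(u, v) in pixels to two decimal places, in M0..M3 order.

c0=(94.98, 343.45) c1=(281.72, 344.08) c2=(280.59, 137.79) c3=(98.38, 146.16)

Intrinsics K: fx=620.5, fy=652.4, cx=315.1, cy=232.6
Marker side s = 0.174 m; corners in marker frame (Z=0):
  M0 = (-0.0870, +0.0870, 0)
  M1 = (+0.0870, +0.0870, 0)
  M2 = (+0.0870, -0.0870, 0)
  M3 = (-0.0870, -0.0870, 0)
rvec = (-0.0793, 0.1467, -0.0160), |rvec| = θ = 0.16753 rad = 9.599°
Rodrigues: sinθ=0.16674, 1−cosθ=0.01400; R = I + sinθ·[k]× + (1−cosθ)·[k]×²:
    [+0.98914 +0.01012 +0.14665]
    [-0.02173 +0.99674 +0.07776]
    [-0.14538 -0.08010 +0.98613]
t = (-0.1161, 0.0078, 0.5617) m
M0: Pc = R·M0+t = (-0.20127, +0.09641, +0.56738); u = 620.5·(-0.20127)/0.56738 + 315.1 = 94.9815, v = 652.4·(+0.09641)/0.56738 + 232.6 = 343.4526
M1: Pc = R·M1+t = (-0.02916, +0.09263, +0.54208); u = 620.5·(-0.02916)/0.54208 + 315.1 = 281.7167, v = 652.4·(+0.09263)/0.54208 + 232.6 = 344.0755
M2: Pc = R·M2+t = (-0.03093, -0.08081, +0.55602); u = 620.5·(-0.03093)/0.55602 + 315.1 = 280.5880, v = 652.4·(-0.08081)/0.55602 + 232.6 = 137.7868
M3: Pc = R·M3+t = (-0.20304, -0.07703, +0.58132); u = 620.5·(-0.20304)/0.58132 + 315.1 = 98.3791, v = 652.4·(-0.07703)/0.58132 + 232.6 = 146.1557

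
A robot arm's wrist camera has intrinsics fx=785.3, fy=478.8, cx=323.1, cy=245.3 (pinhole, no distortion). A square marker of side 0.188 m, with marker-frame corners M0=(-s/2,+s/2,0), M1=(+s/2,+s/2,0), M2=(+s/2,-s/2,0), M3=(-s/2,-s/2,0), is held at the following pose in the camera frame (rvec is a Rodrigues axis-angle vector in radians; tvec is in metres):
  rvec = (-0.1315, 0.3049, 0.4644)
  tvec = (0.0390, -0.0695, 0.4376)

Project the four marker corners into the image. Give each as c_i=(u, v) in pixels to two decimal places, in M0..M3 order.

c0=(180.34, 218.74) c1=(470.87, 308.75) c2=(631.28, 113.85) c3=(326.87, 50.51)

Intrinsics K: fx=785.3, fy=478.8, cx=323.1, cy=245.3
Marker side s = 0.188 m; corners in marker frame (Z=0):
  M0 = (-0.0940, +0.0940, 0)
  M1 = (+0.0940, +0.0940, 0)
  M2 = (+0.0940, -0.0940, 0)
  M3 = (-0.0940, -0.0940, 0)
rvec = (-0.1315, 0.3049, 0.4644), |rvec| = θ = 0.57090 rad = 32.710°
Rodrigues: sinθ=0.54039, 1−cosθ=0.15858; R = I + sinθ·[k]× + (1−cosθ)·[k]×²:
    [+0.84983 -0.45909 +0.25889]
    [+0.42007 +0.88665 +0.19337]
    [-0.31832 -0.05558 +0.94635]
t = (0.0390, -0.0695, 0.4376) m
M0: Pc = R·M0+t = (-0.08404, -0.02564, +0.46230); u = 785.3·(-0.08404)/0.46230 + 323.1 = 180.3447, v = 478.8·(-0.02564)/0.46230 + 245.3 = 218.7429
M1: Pc = R·M1+t = (+0.07573, +0.05333, +0.40245); u = 785.3·(+0.07573)/0.40245 + 323.1 = 470.8696, v = 478.8·(+0.05333)/0.40245 + 245.3 = 308.7491
M2: Pc = R·M2+t = (+0.16204, -0.11336, +0.41290); u = 785.3·(+0.16204)/0.41290 + 323.1 = 631.2816, v = 478.8·(-0.11336)/0.41290 + 245.3 = 113.8502
M3: Pc = R·M3+t = (+0.00227, -0.19233, +0.47275); u = 785.3·(+0.00227)/0.47275 + 323.1 = 326.8715, v = 478.8·(-0.19233)/0.47275 + 245.3 = 50.5052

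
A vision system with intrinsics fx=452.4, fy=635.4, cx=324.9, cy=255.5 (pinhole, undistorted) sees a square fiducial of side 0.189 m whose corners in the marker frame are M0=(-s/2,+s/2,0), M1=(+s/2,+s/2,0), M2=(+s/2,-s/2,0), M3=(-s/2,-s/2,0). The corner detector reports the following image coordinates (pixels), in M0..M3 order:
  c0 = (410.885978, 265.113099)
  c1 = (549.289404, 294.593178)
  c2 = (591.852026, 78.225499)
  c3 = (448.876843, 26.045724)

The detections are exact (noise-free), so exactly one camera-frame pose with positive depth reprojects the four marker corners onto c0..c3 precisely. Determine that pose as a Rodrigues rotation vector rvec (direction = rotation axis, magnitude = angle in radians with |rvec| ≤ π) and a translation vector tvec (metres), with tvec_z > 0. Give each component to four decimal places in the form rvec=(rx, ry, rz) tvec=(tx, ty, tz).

rvec=(0.1843, -0.2371, 0.1668) tvec=(0.2062, -0.0704, 0.5244)

Intrinsics K: fx=452.4, fy=635.4, cx=324.9, cy=255.5
Marker side s = 0.189 m; corners in marker frame (Z=0):
  M0 = (-0.0945, +0.0945, 0)
  M1 = (+0.0945, +0.0945, 0)
  M2 = (+0.0945, -0.0945, 0)
  M3 = (-0.0945, -0.0945, 0)
Detected image corners:
  c0 = (410.885978, 265.113099) px
  c1 = (549.289404, 294.593178) px
  c2 = (591.852026, 78.225499) px
  c3 = (448.876843, 26.045724) px
Planar DLT: solve 8×8 A·h = b for H (H[2,2]=1):
  H  [+980.31978 -59.99532 +502.78151]
  H  [+292.69610 +1253.16077 +170.21057]
  H  [+0.47235 +0.30716 +1.00000]
B = K⁻¹H; ‖b₁‖=1.907065, ‖b₂‖=1.907065; λ = 2/(‖b₁‖+‖b₂‖) = 0.524366, sign → tz>0 ⇒ λ=+0.524366
r₁ = λ·B[:,0] = (+0.95838,+0.14195,+0.24769); r₂ = λ·B[:,1] = (-0.18521,+0.96941,+0.16106)
r₃ = r₁×r₂ = (-0.21725,-0.20024,+0.95536); SVD([r₁ r₂ r₃]) → R = UVᵀ:
  R  [+0.95838 -0.18521 -0.21725]
  R  [+0.14195 +0.96941 -0.20024]
  R  [+0.24769 +0.16106 +0.95536]
t = (+0.20618, -0.07039, +0.52437) m
tr R = 2.883154; θ = arccos((tr R − 1)/2) = 0.343515 rad = 19.682°
axis k = ((R−Rᵀ)₃₂, (R−Rᵀ)₁₃, (R−Rᵀ)₂₁) / (2 sinθ) = (+0.536372, -0.690221, +0.485694)
rvec = θ·k = (+0.184252, -0.237101, +0.166843)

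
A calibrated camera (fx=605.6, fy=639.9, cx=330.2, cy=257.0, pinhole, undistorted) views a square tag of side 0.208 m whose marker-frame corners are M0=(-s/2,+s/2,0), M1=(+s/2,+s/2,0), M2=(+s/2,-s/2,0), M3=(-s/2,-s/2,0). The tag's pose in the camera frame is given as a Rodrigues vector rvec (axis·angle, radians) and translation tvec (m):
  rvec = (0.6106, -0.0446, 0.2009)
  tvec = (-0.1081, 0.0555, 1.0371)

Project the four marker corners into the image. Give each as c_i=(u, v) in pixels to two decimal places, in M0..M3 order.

Intrinsics K: fx=605.6, fy=639.9, cx=330.2, cy=257.0
Marker side s = 0.208 m; corners in marker frame (Z=0):
  M0 = (-0.1040, +0.1040, 0)
  M1 = (+0.1040, +0.1040, 0)
  M2 = (+0.1040, -0.1040, 0)
  M3 = (-0.1040, -0.1040, 0)
rvec = (0.6106, -0.0446, 0.2009), |rvec| = θ = 0.64435 rad = 36.918°
Rodrigues: sinθ=0.60068, 1−cosθ=0.20051; R = I + sinθ·[k]× + (1−cosθ)·[k]×²:
    [+0.97955 -0.20044 +0.01766]
    [+0.17413 +0.80045 -0.57354]
    [+0.10082 +0.56489 +0.81898]
t = (-0.1081, 0.0555, 1.0371) m
M0: Pc = R·M0+t = (-0.23082, +0.12064, +1.08536); u = 605.6·(-0.23082)/1.08536 + 330.2 = 201.4104, v = 639.9·(+0.12064)/1.08536 + 257.0 = 328.1244
M1: Pc = R·M1+t = (-0.02707, +0.15686, +1.10633); u = 605.6·(-0.02707)/1.10633 + 330.2 = 315.3808, v = 639.9·(+0.15686)/1.10633 + 257.0 = 347.7255
M2: Pc = R·M2+t = (+0.01462, -0.00964, +0.98884); u = 605.6·(+0.01462)/0.98884 + 330.2 = 339.1528, v = 639.9·(-0.00964)/0.98884 + 257.0 = 250.7634
M3: Pc = R·M3+t = (-0.18913, -0.04586, +0.96787); u = 605.6·(-0.18913)/0.96787 + 330.2 = 211.8617, v = 639.9·(-0.04586)/0.96787 + 257.0 = 226.6819

c0=(201.41, 328.12) c1=(315.38, 347.73) c2=(339.15, 250.76) c3=(211.86, 226.68)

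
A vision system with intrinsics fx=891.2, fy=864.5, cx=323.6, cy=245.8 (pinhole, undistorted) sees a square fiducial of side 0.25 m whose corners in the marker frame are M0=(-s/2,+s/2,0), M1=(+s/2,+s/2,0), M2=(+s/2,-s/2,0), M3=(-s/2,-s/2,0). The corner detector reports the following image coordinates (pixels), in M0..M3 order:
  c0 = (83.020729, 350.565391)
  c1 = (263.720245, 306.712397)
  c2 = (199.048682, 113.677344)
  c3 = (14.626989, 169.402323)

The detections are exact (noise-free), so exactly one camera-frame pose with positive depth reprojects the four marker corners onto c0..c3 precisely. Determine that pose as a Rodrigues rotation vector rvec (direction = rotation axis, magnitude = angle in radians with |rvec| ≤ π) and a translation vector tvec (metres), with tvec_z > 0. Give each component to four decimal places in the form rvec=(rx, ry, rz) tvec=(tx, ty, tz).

Intrinsics K: fx=891.2, fy=864.5, cx=323.6, cy=245.8
Marker side s = 0.25 m; corners in marker frame (Z=0):
  M0 = (-0.1250, +0.1250, 0)
  M1 = (+0.1250, +0.1250, 0)
  M2 = (+0.1250, -0.1250, 0)
  M3 = (-0.1250, -0.1250, 0)
Detected image corners:
  c0 = (83.020729, 350.565391) px
  c1 = (263.720245, 306.712397) px
  c2 = (199.048682, 113.677344) px
  c3 = (14.626989, 169.402323) px
Planar DLT: solve 8×8 A·h = b for H (H[2,2]=1):
  H  [+700.45028 +288.55736 +138.34971]
  H  [-248.42733 +785.06909 +237.60319]
  H  [-0.21159 +0.15867 +1.00000]
B = K⁻¹H; ‖b₁‖=0.916953, ‖b₂‖=0.916953; λ = 2/(‖b₁‖+‖b₂‖) = 1.090569, sign → tz>0 ⇒ λ=+1.090569
r₁ = λ·B[:,0] = (+0.94093,-0.24778,-0.23075); r₂ = λ·B[:,1] = (+0.29028,+0.94117,+0.17304)
r₃ = r₁×r₂ = (+0.17430,-0.22980,+0.95750); SVD([r₁ r₂ r₃]) → R = UVᵀ:
  R  [+0.94093 +0.29028 +0.17430]
  R  [-0.24778 +0.94117 -0.22980]
  R  [-0.23075 +0.17304 +0.95750]
t = (-0.22669, -0.01034, +1.09057) m
tr R = 2.839604; θ = arccos((tr R − 1)/2) = 0.403220 rad = 23.103°
axis k = ((R−Rᵀ)₃₂, (R−Rᵀ)₁₃, (R−Rᵀ)₂₁) / (2 sinθ) = (+0.513321, +0.516146, -0.685635)
rvec = θ·k = (+0.206981, +0.208121, -0.276462)

rvec=(0.2070, 0.2081, -0.2765) tvec=(-0.2267, -0.0103, 1.0906)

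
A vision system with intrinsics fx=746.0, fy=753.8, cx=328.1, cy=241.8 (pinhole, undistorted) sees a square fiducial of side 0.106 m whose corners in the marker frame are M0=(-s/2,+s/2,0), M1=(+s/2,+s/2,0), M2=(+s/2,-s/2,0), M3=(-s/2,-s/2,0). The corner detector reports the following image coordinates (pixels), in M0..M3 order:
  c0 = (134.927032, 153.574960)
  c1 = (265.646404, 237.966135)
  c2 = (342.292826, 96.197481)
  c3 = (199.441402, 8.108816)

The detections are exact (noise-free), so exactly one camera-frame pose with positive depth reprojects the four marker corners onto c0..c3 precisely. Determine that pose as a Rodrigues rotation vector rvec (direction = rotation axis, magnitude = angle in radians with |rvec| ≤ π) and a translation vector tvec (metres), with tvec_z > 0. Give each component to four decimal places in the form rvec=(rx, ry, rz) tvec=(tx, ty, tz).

rvec=(0.3253, 0.1937, 0.5407) tvec=(-0.0609, -0.0736, 0.4802)

Intrinsics K: fx=746.0, fy=753.8, cx=328.1, cy=241.8
Marker side s = 0.106 m; corners in marker frame (Z=0):
  M0 = (-0.0530, +0.0530, 0)
  M1 = (+0.0530, +0.0530, 0)
  M2 = (+0.0530, -0.0530, 0)
  M3 = (-0.0530, -0.0530, 0)
Detected image corners:
  c0 = (134.927032, 153.574960) px
  c1 = (265.646404, 237.966135) px
  c2 = (342.292826, 96.197481) px
  c3 = (199.441402, 8.108816) px
Planar DLT: solve 8×8 A·h = b for H (H[2,2]=1):
  H  [+1241.51753 -492.22414 +233.48484]
  H  [+788.34034 +1446.11237 +126.30432]
  H  [-0.19816 +0.73448 +1.00000]
B = K⁻¹H; ‖b₁‖=2.082635, ‖b₂‖=2.082635; λ = 2/(‖b₁‖+‖b₂‖) = 0.480161, sign → tz>0 ⇒ λ=+0.480161
r₁ = λ·B[:,0] = (+0.84095,+0.53268,-0.09515); r₂ = λ·B[:,1] = (-0.47193,+0.80803,+0.35267)
r₃ = r₁×r₂ = (+0.26475,-0.25167,+0.93090); SVD([r₁ r₂ r₃]) → R = UVᵀ:
  R  [+0.84095 -0.47193 +0.26475]
  R  [+0.53268 +0.80803 -0.25167]
  R  [-0.09515 +0.35267 +0.93090]
t = (-0.06090, -0.07357, +0.48016) m
tr R = 2.579872; θ = arccos((tr R − 1)/2) = 0.660092 rad = 37.820°
axis k = ((R−Rᵀ)₃₂, (R−Rᵀ)₁₃, (R−Rᵀ)₂₁) / (2 sinθ) = (+0.492788, +0.293464, +0.819170)
rvec = θ·k = (+0.325285, +0.193713, +0.540727)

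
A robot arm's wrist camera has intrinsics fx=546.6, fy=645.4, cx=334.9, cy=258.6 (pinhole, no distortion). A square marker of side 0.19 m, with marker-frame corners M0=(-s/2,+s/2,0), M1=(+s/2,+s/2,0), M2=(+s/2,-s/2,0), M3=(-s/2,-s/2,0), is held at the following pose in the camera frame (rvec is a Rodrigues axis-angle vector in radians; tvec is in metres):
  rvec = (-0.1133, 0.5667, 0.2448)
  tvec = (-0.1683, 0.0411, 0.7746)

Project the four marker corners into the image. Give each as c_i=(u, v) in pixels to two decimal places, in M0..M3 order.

Intrinsics K: fx=546.6, fy=645.4, cx=334.9, cy=258.6
Marker side s = 0.19 m; corners in marker frame (Z=0):
  M0 = (-0.0950, +0.0950, 0)
  M1 = (+0.0950, +0.0950, 0)
  M2 = (+0.0950, -0.0950, 0)
  M3 = (-0.0950, -0.0950, 0)
rvec = (-0.1133, 0.5667, 0.2448), |rvec| = θ = 0.62762 rad = 35.960°
Rodrigues: sinθ=0.58722, 1−cosθ=0.19058; R = I + sinθ·[k]× + (1−cosθ)·[k]×²:
    [+0.81564 -0.26011 +0.51680]
    [+0.19798 +0.96480 +0.17312]
    [-0.54364 -0.03889 +0.83842]
t = (-0.1683, 0.0411, 0.7746) m
M0: Pc = R·M0+t = (-0.27050, +0.11395, +0.82255); u = 546.6·(-0.27050)/0.82255 + 334.9 = 155.1510, v = 645.4·(+0.11395)/0.82255 + 258.6 = 348.0070
M1: Pc = R·M1+t = (-0.11552, +0.15156, +0.71926); u = 546.6·(-0.11552)/0.71926 + 334.9 = 247.1072, v = 645.4·(+0.15156)/0.71926 + 258.6 = 394.5998
M2: Pc = R·M2+t = (-0.06610, -0.03175, +0.72665); u = 546.6·(-0.06610)/0.72665 + 334.9 = 285.1747, v = 645.4·(-0.03175)/0.72665 + 258.6 = 230.4021
M3: Pc = R·M3+t = (-0.22108, -0.06936, +0.82994); u = 546.6·(-0.22108)/0.82994 + 334.9 = 189.2994, v = 645.4·(-0.06936)/0.82994 + 258.6 = 204.6596

c0=(155.15, 348.01) c1=(247.11, 394.60) c2=(285.17, 230.40) c3=(189.30, 204.66)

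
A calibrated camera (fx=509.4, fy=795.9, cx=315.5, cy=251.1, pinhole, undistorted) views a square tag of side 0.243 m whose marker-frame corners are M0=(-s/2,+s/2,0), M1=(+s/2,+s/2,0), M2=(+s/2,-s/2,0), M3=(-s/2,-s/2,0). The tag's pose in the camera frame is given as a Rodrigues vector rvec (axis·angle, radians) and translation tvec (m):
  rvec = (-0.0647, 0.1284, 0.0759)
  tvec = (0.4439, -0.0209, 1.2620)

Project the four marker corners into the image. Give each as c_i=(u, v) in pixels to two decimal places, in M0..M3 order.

Intrinsics K: fx=509.4, fy=795.9, cx=315.5, cy=251.1
Marker side s = 0.243 m; corners in marker frame (Z=0):
  M0 = (-0.1215, +0.1215, 0)
  M1 = (+0.1215, +0.1215, 0)
  M2 = (+0.1215, -0.1215, 0)
  M3 = (-0.1215, -0.1215, 0)
rvec = (-0.0647, 0.1284, 0.0759), |rvec| = θ = 0.16258 rad = 9.315°
Rodrigues: sinθ=0.16187, 1−cosθ=0.01319; R = I + sinθ·[k]× + (1−cosθ)·[k]×²:
    [+0.98890 -0.07971 +0.12539]
    [+0.07142 +0.99504 +0.06928]
    [-0.13029 -0.05955 +0.98969]
t = (0.4439, -0.0209, 1.2620) m
M0: Pc = R·M0+t = (+0.31406, +0.09132, +1.27059); u = 509.4·(+0.31406)/1.27059 + 315.5 = 441.4128, v = 795.9·(+0.09132)/1.27059 + 251.1 = 308.3024
M1: Pc = R·M1+t = (+0.55437, +0.10867, +1.23893); u = 509.4·(+0.55437)/1.23893 + 315.5 = 543.4332, v = 795.9·(+0.10867)/1.23893 + 251.1 = 320.9134
M2: Pc = R·M2+t = (+0.57374, -0.13312, +1.25341); u = 509.4·(+0.57374)/1.25341 + 315.5 = 548.6736, v = 795.9·(-0.13312)/1.25341 + 251.1 = 166.5706
M3: Pc = R·M3+t = (+0.33343, -0.15047, +1.28507); u = 509.4·(+0.33343)/1.28507 + 315.5 = 447.6730, v = 795.9·(-0.15047)/1.28507 + 251.1 = 157.9041

c0=(441.41, 308.30) c1=(543.43, 320.91) c2=(548.67, 166.57) c3=(447.67, 157.90)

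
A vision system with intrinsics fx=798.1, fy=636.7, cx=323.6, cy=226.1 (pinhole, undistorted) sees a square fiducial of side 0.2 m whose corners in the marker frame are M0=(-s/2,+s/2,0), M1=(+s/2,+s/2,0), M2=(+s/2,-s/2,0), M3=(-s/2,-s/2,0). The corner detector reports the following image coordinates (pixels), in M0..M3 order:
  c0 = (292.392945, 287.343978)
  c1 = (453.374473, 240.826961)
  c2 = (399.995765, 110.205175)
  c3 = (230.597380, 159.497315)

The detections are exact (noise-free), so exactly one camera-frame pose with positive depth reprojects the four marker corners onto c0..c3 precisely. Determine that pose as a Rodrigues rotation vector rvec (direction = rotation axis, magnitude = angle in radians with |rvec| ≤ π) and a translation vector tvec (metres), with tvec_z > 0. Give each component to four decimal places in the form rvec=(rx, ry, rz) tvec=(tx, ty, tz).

Intrinsics K: fx=798.1, fy=636.7, cx=323.6, cy=226.1
Marker side s = 0.2 m; corners in marker frame (Z=0):
  M0 = (-0.1000, +0.1000, 0)
  M1 = (+0.1000, +0.1000, 0)
  M2 = (+0.1000, -0.1000, 0)
  M3 = (-0.1000, -0.1000, 0)
Detected image corners:
  c0 = (292.392945, 287.343978) px
  c1 = (453.374473, 240.826961) px
  c2 = (399.995765, 110.205175) px
  c3 = (230.597380, 159.497315) px
Planar DLT: solve 8×8 A·h = b for H (H[2,2]=1):
  H  [+821.46464 +376.99497 +344.74060]
  H  [-241.62777 +697.77670 +201.16779]
  H  [-0.01145 +0.25876 +1.00000]
B = K⁻¹H; ‖b₁‖=1.100032, ‖b₂‖=1.100032; λ = 2/(‖b₁‖+‖b₂‖) = 0.909065, sign → tz>0 ⇒ λ=+0.909065
r₁ = λ·B[:,0] = (+0.93990,-0.34129,-0.01041); r₂ = λ·B[:,1] = (+0.33404,+0.91274,+0.23523)
r₃ = r₁×r₂ = (-0.07078,-0.22457,+0.97189); SVD([r₁ r₂ r₃]) → R = UVᵀ:
  R  [+0.93990 +0.33404 -0.07078]
  R  [-0.34129 +0.91274 -0.22457]
  R  [-0.01041 +0.23523 +0.97189]
t = (+0.02408, -0.03560, +0.90906) m
tr R = 2.824521; θ = arccos((tr R − 1)/2) = 0.422027 rad = 24.180°
axis k = ((R−Rᵀ)₃₂, (R−Rᵀ)₁₃, (R−Rᵀ)₂₁) / (2 sinθ) = (+0.561255, -0.073689, -0.824356)
rvec = θ·k = (+0.236864, -0.031099, -0.347900)

rvec=(0.2369, -0.0311, -0.3479) tvec=(0.0241, -0.0356, 0.9091)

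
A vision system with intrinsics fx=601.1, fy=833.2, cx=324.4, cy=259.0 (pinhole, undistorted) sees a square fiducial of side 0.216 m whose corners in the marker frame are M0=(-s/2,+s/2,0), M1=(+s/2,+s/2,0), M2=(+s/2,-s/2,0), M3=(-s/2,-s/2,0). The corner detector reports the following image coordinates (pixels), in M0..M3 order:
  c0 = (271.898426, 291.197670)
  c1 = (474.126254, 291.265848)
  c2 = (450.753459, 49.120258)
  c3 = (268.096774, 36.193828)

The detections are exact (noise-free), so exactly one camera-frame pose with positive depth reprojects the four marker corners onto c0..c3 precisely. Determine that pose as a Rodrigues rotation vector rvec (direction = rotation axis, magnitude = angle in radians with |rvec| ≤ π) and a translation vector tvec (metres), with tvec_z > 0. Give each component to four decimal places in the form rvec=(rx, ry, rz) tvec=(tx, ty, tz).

Intrinsics K: fx=601.1, fy=833.2, cx=324.4, cy=259.0
Marker side s = 0.216 m; corners in marker frame (Z=0):
  M0 = (-0.1080, +0.1080, 0)
  M1 = (+0.1080, +0.1080, 0)
  M2 = (+0.1080, -0.1080, 0)
  M3 = (-0.1080, -0.1080, 0)
Detected image corners:
  c0 = (271.898426, 291.197670) px
  c1 = (474.126254, 291.265848) px
  c2 = (450.753459, 49.120258) px
  c3 = (268.096774, 36.193828) px
Planar DLT: solve 8×8 A·h = b for H (H[2,2]=1):
  H  [+980.92543 -114.81029 +368.48160]
  H  [+73.76313 +1068.42264 +160.47390]
  H  [+0.25225 -0.48864 +1.00000]
B = K⁻¹H; ‖b₁‖=1.516904, ‖b₂‖=1.516904; λ = 2/(‖b₁‖+‖b₂‖) = 0.659237, sign → tz>0 ⇒ λ=+0.659237
r₁ = λ·B[:,0] = (+0.98605,+0.00667,+0.16629); r₂ = λ·B[:,1] = (+0.04793,+0.94548,-0.32213)
r₃ = r₁×r₂ = (-0.15938,+0.32561,+0.93198); SVD([r₁ r₂ r₃]) → R = UVᵀ:
  R  [+0.98605 +0.04793 -0.15938]
  R  [+0.00667 +0.94548 +0.32561]
  R  [+0.16629 -0.32213 +0.93198]
t = (+0.04835, -0.07795, +0.65924) m
tr R = 2.863511; θ = arccos((tr R − 1)/2) = 0.371578 rad = 21.290°
axis k = ((R−Rᵀ)₃₂, (R−Rᵀ)₁₃, (R−Rᵀ)₂₁) / (2 sinθ) = (-0.891986, -0.448478, -0.056820)
rvec = θ·k = (-0.331442, -0.166644, -0.021113)

rvec=(-0.3314, -0.1666, -0.0211) tvec=(0.0483, -0.0780, 0.6592)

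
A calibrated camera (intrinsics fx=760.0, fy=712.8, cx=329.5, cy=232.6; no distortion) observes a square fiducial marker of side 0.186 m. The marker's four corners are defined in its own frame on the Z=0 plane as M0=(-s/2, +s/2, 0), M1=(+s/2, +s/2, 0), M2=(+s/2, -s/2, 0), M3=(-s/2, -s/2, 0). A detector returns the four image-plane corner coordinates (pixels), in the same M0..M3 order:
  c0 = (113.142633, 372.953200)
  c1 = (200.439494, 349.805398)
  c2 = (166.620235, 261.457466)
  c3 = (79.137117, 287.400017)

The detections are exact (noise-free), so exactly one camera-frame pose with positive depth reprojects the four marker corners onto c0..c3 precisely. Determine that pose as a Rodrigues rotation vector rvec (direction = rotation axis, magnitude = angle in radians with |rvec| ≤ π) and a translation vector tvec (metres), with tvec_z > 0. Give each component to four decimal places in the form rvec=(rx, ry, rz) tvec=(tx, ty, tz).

Intrinsics K: fx=760.0, fy=712.8, cx=329.5, cy=232.6
Marker side s = 0.186 m; corners in marker frame (Z=0):
  M0 = (-0.0930, +0.0930, 0)
  M1 = (+0.0930, +0.0930, 0)
  M2 = (+0.0930, -0.0930, 0)
  M3 = (-0.0930, -0.0930, 0)
Detected image corners:
  c0 = (113.142633, 372.953200) px
  c1 = (200.439494, 349.805398) px
  c2 = (166.620235, 261.457466) px
  c3 = (79.137117, 287.400017) px
Planar DLT: solve 8×8 A·h = b for H (H[2,2]=1):
  H  [+448.46451 +192.22725 +139.32542]
  H  [-180.49889 +489.86593 +318.36457]
  H  [-0.15283 +0.07077 +1.00000]
B = K⁻¹H; ‖b₁‖=0.703916, ‖b₂‖=0.703916; λ = 2/(‖b₁‖+‖b₂‖) = 1.420624, sign → tz>0 ⇒ λ=+1.420624
r₁ = λ·B[:,0] = (+0.93242,-0.28889,-0.21711); r₂ = λ·B[:,1] = (+0.31573,+0.94351,+0.10053)
r₃ = r₁×r₂ = (+0.17581,-0.16229,+0.97096); SVD([r₁ r₂ r₃]) → R = UVᵀ:
  R  [+0.93242 +0.31573 +0.17581]
  R  [-0.28889 +0.94351 -0.16229]
  R  [-0.21711 +0.10053 +0.97096]
t = (-0.35548, +0.17093, +1.42062) m
tr R = 2.846882; θ = arccos((tr R − 1)/2) = 0.393844 rad = 22.566°
axis k = ((R−Rᵀ)₃₂, (R−Rᵀ)₁₃, (R−Rᵀ)₂₁) / (2 sinθ) = (+0.342442, +0.511958, -0.787802)
rvec = θ·k = (+0.134869, +0.201631, -0.310271)

rvec=(0.1349, 0.2016, -0.3103) tvec=(-0.3555, 0.1709, 1.4206)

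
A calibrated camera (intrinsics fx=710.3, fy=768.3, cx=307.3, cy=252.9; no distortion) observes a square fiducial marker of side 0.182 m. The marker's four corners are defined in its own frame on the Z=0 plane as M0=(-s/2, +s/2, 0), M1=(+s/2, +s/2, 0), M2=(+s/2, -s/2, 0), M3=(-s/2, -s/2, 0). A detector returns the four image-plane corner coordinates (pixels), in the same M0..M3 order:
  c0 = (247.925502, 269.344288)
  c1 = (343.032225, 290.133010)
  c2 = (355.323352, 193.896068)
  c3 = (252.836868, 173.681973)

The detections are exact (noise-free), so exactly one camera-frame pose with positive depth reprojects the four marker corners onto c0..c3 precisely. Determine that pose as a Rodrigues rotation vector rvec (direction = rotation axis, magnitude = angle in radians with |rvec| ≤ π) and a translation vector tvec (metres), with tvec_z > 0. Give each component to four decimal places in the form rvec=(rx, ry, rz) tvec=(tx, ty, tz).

rvec=(0.5221, 0.1987, 0.1480) tvec=(-0.0147, -0.0322, 1.2691)

Intrinsics K: fx=710.3, fy=768.3, cx=307.3, cy=252.9
Marker side s = 0.182 m; corners in marker frame (Z=0):
  M0 = (-0.0910, +0.0910, 0)
  M1 = (+0.0910, +0.0910, 0)
  M2 = (+0.0910, -0.0910, 0)
  M3 = (-0.0910, -0.0910, 0)
Detected image corners:
  c0 = (247.925502, 269.344288) px
  c1 = (343.032225, 290.133010) px
  c2 = (355.323352, 193.896068) px
  c3 = (252.836868, 173.681973) px
Planar DLT: solve 8×8 A·h = b for H (H[2,2]=1):
  H  [+506.60725 +72.90441 +299.09068]
  H  [+85.26240 +619.91040 +233.40017]
  H  [-0.11840 +0.40011 +1.00000]
B = K⁻¹H; ‖b₁‖=0.787966, ‖b₂‖=0.787966; λ = 2/(‖b₁‖+‖b₂‖) = 1.269091, sign → tz>0 ⇒ λ=+1.269091
r₁ = λ·B[:,0] = (+0.97016,+0.19030,-0.15026); r₂ = λ·B[:,1] = (-0.08942,+0.85683,+0.50778)
r₃ = r₁×r₂ = (+0.22537,-0.47919,+0.84828); SVD([r₁ r₂ r₃]) → R = UVᵀ:
  R  [+0.97016 -0.08942 +0.22537]
  R  [+0.19030 +0.85683 -0.47919]
  R  [-0.15026 +0.50778 +0.84828]
t = (-0.01467, -0.03221, +1.26909) m
tr R = 2.675276; θ = arccos((tr R − 1)/2) = 0.577852 rad = 33.108°
axis k = ((R−Rᵀ)₃₂, (R−Rᵀ)₁₃, (R−Rᵀ)₂₁) / (2 sinθ) = (+0.903444, +0.343842, +0.256050)
rvec = θ·k = (+0.522057, +0.198690, +0.147959)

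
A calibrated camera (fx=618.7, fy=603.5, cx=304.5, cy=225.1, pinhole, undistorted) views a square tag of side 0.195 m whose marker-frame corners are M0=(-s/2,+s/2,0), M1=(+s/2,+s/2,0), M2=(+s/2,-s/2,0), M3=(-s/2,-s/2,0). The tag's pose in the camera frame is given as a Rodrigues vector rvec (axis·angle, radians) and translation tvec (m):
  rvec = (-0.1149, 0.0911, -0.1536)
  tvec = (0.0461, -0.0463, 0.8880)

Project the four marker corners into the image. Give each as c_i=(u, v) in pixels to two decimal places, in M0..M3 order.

Intrinsics K: fx=618.7, fy=603.5, cx=304.5, cy=225.1
Marker side s = 0.195 m; corners in marker frame (Z=0):
  M0 = (-0.0975, +0.0975, 0)
  M1 = (+0.0975, +0.0975, 0)
  M2 = (+0.0975, -0.0975, 0)
  M3 = (-0.0975, -0.0975, 0)
rvec = (-0.1149, 0.0911, -0.1536), |rvec| = θ = 0.21235 rad = 12.167°
Rodrigues: sinθ=0.21076, 1−cosθ=0.02246; R = I + sinθ·[k]× + (1−cosθ)·[k]×²:
    [+0.98411 +0.14723 +0.09921]
    [-0.15766 +0.98167 +0.10707]
    [-0.08163 -0.12101 +0.98929]
t = (0.0461, -0.0463, 0.8880) m
M0: Pc = R·M0+t = (-0.03550, +0.06479, +0.88416); u = 618.7·(-0.03550)/0.88416 + 304.5 = 279.6615, v = 603.5·(+0.06479)/0.88416 + 225.1 = 269.3202
M1: Pc = R·M1+t = (+0.15641, +0.03404, +0.86824); u = 618.7·(+0.15641)/0.86824 + 304.5 = 415.9534, v = 603.5·(+0.03404)/0.86824 + 225.1 = 248.7612
M2: Pc = R·M2+t = (+0.12770, -0.15739, +0.89184); u = 618.7·(+0.12770)/0.89184 + 304.5 = 393.0869, v = 603.5·(-0.15739)/0.89184 + 225.1 = 118.5990
M3: Pc = R·M3+t = (-0.06421, -0.12664, +0.90776); u = 618.7·(-0.06421)/0.90776 + 304.5 = 260.7388, v = 603.5·(-0.12664)/0.90776 + 225.1 = 140.9059

c0=(279.66, 269.32) c1=(415.95, 248.76) c2=(393.09, 118.60) c3=(260.74, 140.91)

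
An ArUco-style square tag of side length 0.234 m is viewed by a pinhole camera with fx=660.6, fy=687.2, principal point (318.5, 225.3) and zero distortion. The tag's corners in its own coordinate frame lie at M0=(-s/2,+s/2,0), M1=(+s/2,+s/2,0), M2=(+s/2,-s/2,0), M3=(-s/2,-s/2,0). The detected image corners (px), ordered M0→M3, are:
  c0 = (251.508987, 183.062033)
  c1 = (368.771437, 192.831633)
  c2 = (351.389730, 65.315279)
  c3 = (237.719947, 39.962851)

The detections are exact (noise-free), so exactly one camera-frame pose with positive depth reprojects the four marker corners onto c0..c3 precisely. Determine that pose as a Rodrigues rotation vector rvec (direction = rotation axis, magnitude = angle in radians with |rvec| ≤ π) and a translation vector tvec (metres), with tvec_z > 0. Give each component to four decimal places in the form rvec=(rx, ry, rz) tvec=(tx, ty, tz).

rvec=(-0.2579, -0.6160, -0.0452) tvec=(-0.0216, -0.1717, 1.1121)

Intrinsics K: fx=660.6, fy=687.2, cx=318.5, cy=225.3
Marker side s = 0.234 m; corners in marker frame (Z=0):
  M0 = (-0.1170, +0.1170, 0)
  M1 = (+0.1170, +0.1170, 0)
  M2 = (+0.1170, -0.1170, 0)
  M3 = (-0.1170, -0.1170, 0)
Detected image corners:
  c0 = (251.508987, 183.062033) px
  c1 = (368.771437, 192.831633) px
  c2 = (351.389730, 65.315279) px
  c3 = (237.719947, 39.962851) px
Planar DLT: solve 8×8 A·h = b for H (H[2,2]=1):
  H  [+650.03048 +5.70718 +305.66484]
  H  [+138.20987 +551.80444 +119.21913]
  H  [+0.51850 -0.20295 +1.00000]
B = K⁻¹H; ‖b₁‖=0.899214, ‖b₂‖=0.899214; λ = 2/(‖b₁‖+‖b₂‖) = 1.112083, sign → tz>0 ⇒ λ=+1.112083
r₁ = λ·B[:,0] = (+0.81628,+0.03462,+0.57662); r₂ = λ·B[:,1] = (+0.11843,+0.96697,-0.22570)
r₃ = r₁×r₂ = (-0.56539,+0.25252,+0.78522); SVD([r₁ r₂ r₃]) → R = UVᵀ:
  R  [+0.81628 +0.11843 -0.56539]
  R  [+0.03462 +0.96697 +0.25252]
  R  [+0.57662 -0.22570 +0.78522]
t = (-0.02161, -0.17167, +1.11208) m
tr R = 2.568473; θ = arccos((tr R − 1)/2) = 0.669332 rad = 38.350°
axis k = ((R−Rᵀ)₃₂, (R−Rᵀ)₁₃, (R−Rᵀ)₂₁) / (2 sinθ) = (-0.385378, -0.920284, -0.067538)
rvec = θ·k = (-0.257946, -0.615975, -0.045205)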